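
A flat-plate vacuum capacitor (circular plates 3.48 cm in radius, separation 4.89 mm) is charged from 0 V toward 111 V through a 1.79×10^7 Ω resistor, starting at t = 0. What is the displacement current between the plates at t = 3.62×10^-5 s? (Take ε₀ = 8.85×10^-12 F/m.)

4.62×10^-6 A

With C = ε₀A/d = (8.85×10^-12)(3.805×10^-3)/(4.89×10^-3) = 6.886×10^-12 F, the time constant is τ = RC = 1.233×10^-4 s, so t/τ = 0.2936 and e^(−t/τ) = 0.7456.
I_d = I_cond = (V₀/R) e^(−t/τ) = (6.201×10^-6)(0.7456) = 4.62×10^-6 A.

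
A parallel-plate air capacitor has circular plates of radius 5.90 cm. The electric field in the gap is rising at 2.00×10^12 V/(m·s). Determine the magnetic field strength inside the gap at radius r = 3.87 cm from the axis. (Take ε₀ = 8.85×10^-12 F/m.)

Total displacement current: I_d = ε₀(πR²)(dE/dt) = (8.85×10^-12)(0.01094)(2.00×10^12) = 0.1936 A.
∮B·dl = μ₀ I_d,enc with I_d,enc = I_d r²/R² = 0.08330 A; so B = μ₀ I_d,enc/(2πr) = 4.30×10^-7 T.

4.30×10^-7 T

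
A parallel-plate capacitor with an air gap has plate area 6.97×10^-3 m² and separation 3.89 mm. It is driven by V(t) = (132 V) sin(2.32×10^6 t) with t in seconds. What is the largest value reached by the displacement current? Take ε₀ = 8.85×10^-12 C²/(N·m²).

4.86×10^-3 A

The displacement current equals the conduction current C dV/dt, which peaks at C V₀ ω.
With C = ε₀A/d = (8.85×10^-12)(6.97×10^-3)/(3.89×10^-3) = 1.586×10^-11 F and ω = 2.32×10^6 rad/s, I_d,max = (1.586×10^-11)(132)(2.32×10^6) = 4.86×10^-3 A.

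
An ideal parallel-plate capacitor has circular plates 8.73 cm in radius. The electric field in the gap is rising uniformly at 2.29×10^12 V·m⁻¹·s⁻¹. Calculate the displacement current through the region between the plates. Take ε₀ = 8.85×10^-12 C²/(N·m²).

0.485 A

The displacement current is ε₀ times dΦ_E/dt = ε₀ A dE/dt = (8.85×10^-12)(0.02394)(2.29×10^12) = 0.485 A.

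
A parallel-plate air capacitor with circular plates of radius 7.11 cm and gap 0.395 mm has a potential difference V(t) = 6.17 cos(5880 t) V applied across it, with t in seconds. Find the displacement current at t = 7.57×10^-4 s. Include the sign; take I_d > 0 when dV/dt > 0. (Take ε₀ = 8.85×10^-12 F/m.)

C = ε₀A/d = (8.85×10^-12)(0.01588)/(3.95×10^-4) = 3.558×10^-10 F. dV/dt = V₀ω·−sin(ωt); at ωt = 4.45116 rad this factor is 0.9661.
I_d = C dV/dt = (3.558×10^-10)(6.17)(5880)(0.9661) = 1.25×10^-5 A.

1.25×10^-5 A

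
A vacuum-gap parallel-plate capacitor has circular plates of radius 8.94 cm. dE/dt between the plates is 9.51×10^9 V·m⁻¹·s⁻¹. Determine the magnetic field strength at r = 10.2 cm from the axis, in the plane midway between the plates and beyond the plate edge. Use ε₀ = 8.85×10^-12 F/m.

Total displacement current: I_d = ε₀(πR²)(dE/dt) = (8.85×10^-12)(0.02511)(9.51×10^9) = 2.113×10^-3 A.
With r > R the enclosed displacement current is the full I_d; B = μ₀ I_d / (2πr) = 4.14×10^-9 T.

4.14×10^-9 T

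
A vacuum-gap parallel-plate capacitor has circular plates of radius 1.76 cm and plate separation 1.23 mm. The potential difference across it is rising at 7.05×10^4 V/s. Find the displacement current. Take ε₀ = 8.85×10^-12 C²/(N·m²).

E = V/d so dE/dt = (dV/dt)/d = 5.732×10^7 V/(m·s), and I_d = ε₀ A dE/dt = (8.85×10^-12)(9.731×10^-4)(5.732×10^7) = 4.94×10^-7 A.

4.94×10^-7 A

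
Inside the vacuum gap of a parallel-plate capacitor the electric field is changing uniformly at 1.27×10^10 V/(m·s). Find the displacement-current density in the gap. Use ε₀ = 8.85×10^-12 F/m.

J_d = ε₀ ∂E/∂t, so J_d = 0.112 A/m².

0.112 A/m²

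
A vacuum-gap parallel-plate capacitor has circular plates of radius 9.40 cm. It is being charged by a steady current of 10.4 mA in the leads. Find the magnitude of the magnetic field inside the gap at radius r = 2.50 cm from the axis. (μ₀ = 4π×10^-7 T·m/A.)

5.89×10^-9 T

Between the plates the displacement current equals the wire current: I_d = 10.4 mA = 0.0104 A.
For r < R the Ampère–Maxwell law gives B(2πr) = μ₀ I_d (r²/R²), so B = μ₀ I_d r/(2πR²) = (4π×10^-7)(0.0104)(0.0250)/(2π·0.0940²) = 5.89×10^-9 T.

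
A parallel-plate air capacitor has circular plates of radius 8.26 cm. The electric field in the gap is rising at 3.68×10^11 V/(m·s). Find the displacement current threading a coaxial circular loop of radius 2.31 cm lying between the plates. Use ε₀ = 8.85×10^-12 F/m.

5.46×10^-3 A

I_d = ε₀ dΦ_E/dt = ε₀ πR² (dE/dt) = (8.85×10^-12)(0.02143)(3.68×10^11) = 0.06979 A through the full plate area.
Through an area πr² the displacement current is I_d·(πr²/πR²) = I_d (r/R)² = 5.46×10^-3 A.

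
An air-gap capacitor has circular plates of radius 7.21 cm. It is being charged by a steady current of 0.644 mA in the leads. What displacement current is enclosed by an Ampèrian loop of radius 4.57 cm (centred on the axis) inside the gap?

2.59×10^-4 A

By continuity the displacement current in the gap matches the conduction current: I_d = 6.44×10^-4 A.
The field is uniform, so I_d,enc = I_d (r/R)² = (6.44×10^-4)(4.57/7.21)² = 2.59×10^-4 A.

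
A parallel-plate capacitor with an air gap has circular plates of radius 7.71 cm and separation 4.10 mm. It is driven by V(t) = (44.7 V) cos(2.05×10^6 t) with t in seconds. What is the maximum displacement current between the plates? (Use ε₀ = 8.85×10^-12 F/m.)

The displacement current equals the conduction current C dV/dt, which peaks at C V₀ ω.
With C = ε₀A/d = (8.85×10^-12)(0.01867)/(4.10×10^-3) = 4.030×10^-11 F and ω = 2.05×10^6 rad/s, I_d,max = (4.030×10^-11)(44.7)(2.05×10^6) = 3.69×10^-3 A.

3.69×10^-3 A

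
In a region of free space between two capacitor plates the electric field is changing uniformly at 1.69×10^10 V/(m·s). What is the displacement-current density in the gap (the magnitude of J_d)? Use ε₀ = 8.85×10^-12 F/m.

J_d = ε₀ dE/dt = (8.85×10^-12)(1.69×10^10) = 0.150 A/m².

0.150 A/m²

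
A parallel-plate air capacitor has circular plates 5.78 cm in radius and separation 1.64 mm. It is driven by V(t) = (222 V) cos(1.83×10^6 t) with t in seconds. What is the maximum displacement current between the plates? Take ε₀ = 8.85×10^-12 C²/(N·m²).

The displacement current equals the conduction current C dV/dt, which peaks at C V₀ ω.
With C = ε₀A/d = (8.85×10^-12)(0.01050)/(1.64×10^-3) = 5.666×10^-11 F and ω = 1.83×10^6 rad/s, I_d,max = (5.666×10^-11)(222)(1.83×10^6) = 0.0230 A.

0.0230 A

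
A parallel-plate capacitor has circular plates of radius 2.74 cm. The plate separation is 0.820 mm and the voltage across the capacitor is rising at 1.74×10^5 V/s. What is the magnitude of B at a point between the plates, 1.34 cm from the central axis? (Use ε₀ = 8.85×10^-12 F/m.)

With E = V/d, dE/dt = 2.122×10^8 V/(m·s) and πR² = 2.359×10^-3 m², giving I_d = ε₀ πR² dE/dt = 4.430×10^-6 A.
For r < R the Ampère–Maxwell law gives B(2πr) = μ₀ I_d (r²/R²), so B = μ₀ I_d r/(2πR²) = (4π×10^-7)(4.430×10^-6)(0.0134)/(2π·0.0274²) = 1.58×10^-11 T.

1.58×10^-11 T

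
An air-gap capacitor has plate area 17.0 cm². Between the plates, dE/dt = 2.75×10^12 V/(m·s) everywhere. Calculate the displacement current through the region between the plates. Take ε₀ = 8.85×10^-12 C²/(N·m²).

I_d = ε₀ A (dE/dt) = (8.85×10^-12)(1.70×10^-3 m²)(2.75×10^12) = 0.0414 A.

0.0414 A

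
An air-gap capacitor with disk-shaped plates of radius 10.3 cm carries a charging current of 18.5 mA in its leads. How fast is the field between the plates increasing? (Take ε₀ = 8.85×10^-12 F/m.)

6.27×10^10 V/(m·s)

By continuity, I_d in the gap equals the 18.5 mA flowing in the wire.
Then dE/dt = I_d/(ε₀A) = 6.27×10^10 V/(m·s).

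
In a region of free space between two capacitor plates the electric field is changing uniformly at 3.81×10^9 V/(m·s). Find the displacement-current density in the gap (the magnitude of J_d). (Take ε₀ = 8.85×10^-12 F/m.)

0.0337 A/m²

J_d = ε₀ dE/dt = (8.85×10^-12)(3.81×10^9) = 0.0337 A/m².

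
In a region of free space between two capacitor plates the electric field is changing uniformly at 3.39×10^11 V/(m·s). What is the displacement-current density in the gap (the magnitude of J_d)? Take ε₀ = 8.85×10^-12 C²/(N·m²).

3.00 A/m²

J_d = ε₀ dE/dt = (8.85×10^-12)(3.39×10^11) = 3.00 A/m².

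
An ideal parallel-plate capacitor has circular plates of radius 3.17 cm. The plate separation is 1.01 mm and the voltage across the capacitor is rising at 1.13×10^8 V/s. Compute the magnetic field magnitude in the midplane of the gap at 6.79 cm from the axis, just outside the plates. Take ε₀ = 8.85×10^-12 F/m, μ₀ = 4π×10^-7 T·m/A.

dE/dt = (dV/dt)/d = 1.119×10^11 V/(m·s); I_d = ε₀(πR²)(dE/dt) = (8.85×10^-12)(3.157×10^-3)(1.119×10^11) = 3.126×10^-3 A.
With r > R the enclosed displacement current is the full I_d; B = μ₀ I_d / (2πr) = 9.21×10^-9 T.

9.21×10^-9 T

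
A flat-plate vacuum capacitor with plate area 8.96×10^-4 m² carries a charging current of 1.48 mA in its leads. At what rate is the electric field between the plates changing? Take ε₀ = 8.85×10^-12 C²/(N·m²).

1.87×10^11 V/(m·s)

The displacement current between the plates equals the conduction current, I_d = 1.48 mA.
Inverting I_d = ε₀ A dE/dt gives dE/dt = 1.48×10^-3 / (8.85×10^-12 · 8.96×10^-4) = 1.87×10^11 V/(m·s).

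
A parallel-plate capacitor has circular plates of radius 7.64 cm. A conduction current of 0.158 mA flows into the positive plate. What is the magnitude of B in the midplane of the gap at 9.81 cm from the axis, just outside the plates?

3.22×10^-10 T

No conduction current crosses the gap, so I_d there equals the 1.58×10^-4 A in the leads.
For r ≥ R the full I_d is enclosed: B = μ₀ I_d/(2πr) = (4π×10^-7)(1.58×10^-4)/(2π·0.0981) = 3.22×10^-10 T.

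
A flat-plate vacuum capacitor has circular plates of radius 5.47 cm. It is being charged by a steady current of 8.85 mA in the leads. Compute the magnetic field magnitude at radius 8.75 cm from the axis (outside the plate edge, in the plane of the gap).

2.02×10^-8 T

Between the plates the displacement current equals the wire current: I_d = 8.85 mA = 8.85×10^-3 A.
With r > R the enclosed displacement current is the full I_d; B = μ₀ I_d / (2πr) = 2.02×10^-8 T.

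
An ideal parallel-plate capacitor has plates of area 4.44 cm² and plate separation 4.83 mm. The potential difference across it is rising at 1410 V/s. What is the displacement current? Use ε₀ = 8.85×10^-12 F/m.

1.15×10^-9 A

The field between the plates is E = V/d, so dE/dt = (1410)/(4.83×10^-3 m) = 2.919×10^5 V/(m·s).
I_d = ε₀ A (dE/dt) = (8.85×10^-12)(4.44×10^-4)(2.919×10^5) = 1.15×10^-9 A.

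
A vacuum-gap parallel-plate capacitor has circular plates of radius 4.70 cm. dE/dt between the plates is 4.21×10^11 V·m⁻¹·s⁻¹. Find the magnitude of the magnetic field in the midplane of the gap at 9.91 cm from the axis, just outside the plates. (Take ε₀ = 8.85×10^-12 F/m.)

I_d = ε₀ dΦ_E/dt = ε₀ πR² (dE/dt) = (8.85×10^-12)(6.940×10^-3)(4.21×10^11) = 0.02586 A through the full plate area.
With r > R the enclosed displacement current is the full I_d; B = μ₀ I_d / (2πr) = 5.22×10^-8 T.

5.22×10^-8 T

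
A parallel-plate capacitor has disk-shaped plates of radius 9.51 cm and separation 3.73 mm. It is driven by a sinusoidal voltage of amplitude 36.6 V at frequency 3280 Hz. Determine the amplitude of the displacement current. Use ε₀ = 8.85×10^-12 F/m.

5.08×10^-5 A

C = ε₀A/d = (8.85×10^-12)(0.02841)/(3.73×10^-3) = 6.741×10^-11 F; ω = 2πf = 2.061×10^4 rad/s.
I_d = C dV/dt, so |I_d|_max = C V₀ ω = (6.741×10^-11)(36.6)(2.061×10^4) = 5.08×10^-5 A.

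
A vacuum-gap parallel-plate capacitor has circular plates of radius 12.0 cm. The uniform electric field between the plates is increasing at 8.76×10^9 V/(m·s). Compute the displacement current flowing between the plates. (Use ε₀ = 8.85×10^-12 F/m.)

3.51×10^-3 A

With a uniform field, Φ_E = EA, so I_d = ε₀ A dE/dt = 3.51×10^-3 A.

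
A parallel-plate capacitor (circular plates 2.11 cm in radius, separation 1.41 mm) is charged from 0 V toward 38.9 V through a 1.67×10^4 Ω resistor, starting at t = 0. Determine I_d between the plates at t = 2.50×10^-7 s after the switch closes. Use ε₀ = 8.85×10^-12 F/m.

4.23×10^-4 A

With C = ε₀A/d = (8.85×10^-12)(1.399×10^-3)/(1.41×10^-3) = 8.781×10^-12 F, the time constant is τ = RC = 1.466×10^-7 s, so t/τ = 1.705 and e^(−t/τ) = 0.1818.
I_d = I_cond = (V₀/R) e^(−t/τ) = (2.329×10^-3)(0.1818) = 4.23×10^-4 A.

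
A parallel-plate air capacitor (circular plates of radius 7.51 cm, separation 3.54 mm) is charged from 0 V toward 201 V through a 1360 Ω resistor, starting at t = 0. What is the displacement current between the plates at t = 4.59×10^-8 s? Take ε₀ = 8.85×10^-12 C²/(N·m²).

0.0690 A

C = ε₀A/d = (8.85×10^-12)(0.01772)/(3.54×10^-3) = 4.430×10^-11 F and τ = RC = 6.025×10^-8 s. I_d in the gap equals the RC charging current.
I_d(t) = (V₀/R) e^(−t/τ) = 0.1478 · e^(−0.7618) = 0.0690 A.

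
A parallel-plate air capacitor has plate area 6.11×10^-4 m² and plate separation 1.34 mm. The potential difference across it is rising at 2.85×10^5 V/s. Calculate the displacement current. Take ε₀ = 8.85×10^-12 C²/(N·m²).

1.15×10^-6 A

The displacement current equals the charging current C dV/dt. With C = ε₀A/d = (8.85×10^-12)(6.11×10^-4)/(1.34×10^-3) = 4.035×10^-12 F, I_d = (4.035×10^-12)(2.85×10^5) = 1.15×10^-6 A.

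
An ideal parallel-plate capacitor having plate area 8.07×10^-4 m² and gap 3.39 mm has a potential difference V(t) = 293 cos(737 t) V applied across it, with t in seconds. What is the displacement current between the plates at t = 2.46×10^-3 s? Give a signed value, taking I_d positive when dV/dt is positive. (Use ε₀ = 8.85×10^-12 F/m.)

-4.42×10^-7 A

C = ε₀A/d = (8.85×10^-12)(8.07×10^-4)/(3.39×10^-3) = 2.107×10^-12 F. dV/dt = V₀ω·−sin(ωt); at ωt = 1.81302 rad this factor is -0.9708.
I_d = C dV/dt = (2.107×10^-12)(293)(737)(-0.9708) = -4.42×10^-7 A.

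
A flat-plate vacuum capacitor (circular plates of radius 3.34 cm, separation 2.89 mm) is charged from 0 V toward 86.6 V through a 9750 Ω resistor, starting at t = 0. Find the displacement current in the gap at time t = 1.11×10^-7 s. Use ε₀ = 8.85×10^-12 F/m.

C = ε₀A/d = (8.85×10^-12)(3.505×10^-3)/(2.89×10^-3) = 1.073×10^-11 F, so τ = RC = 1.046×10^-7 s.
The conduction current is I(t) = (V₀/R) e^(−t/τ), and the displacement current between the plates equals it.
t/τ = 1.061; I_d = (86.6/9750) · e^(−1.061) = (8.882×10^-3)(0.3461) = 3.07×10^-3 A.

3.07×10^-3 A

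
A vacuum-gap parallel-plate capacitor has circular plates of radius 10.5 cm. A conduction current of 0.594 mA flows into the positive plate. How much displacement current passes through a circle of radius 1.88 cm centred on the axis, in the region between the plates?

By continuity the displacement current in the gap matches the conduction current: I_d = 5.94×10^-4 A.
Since J_d is uniform, the enclosed fraction is (r/R)² = 0.03206, giving I_d,enc = 1.90×10^-5 A.

1.90×10^-5 A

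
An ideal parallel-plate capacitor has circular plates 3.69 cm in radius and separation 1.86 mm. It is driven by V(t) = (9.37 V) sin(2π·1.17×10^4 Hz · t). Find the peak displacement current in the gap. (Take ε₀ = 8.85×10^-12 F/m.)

1.40×10^-5 A

(dE/dt)_max = V₀ω/d = 3.703×10^8 V/(m·s); ω = 2πf = 7.351×10^4 rad/s.
I_d,max = ε₀ A (dE/dt)_max = (8.85×10^-12)(4.278×10^-3)(3.703×10^8) = 1.40×10^-5 A.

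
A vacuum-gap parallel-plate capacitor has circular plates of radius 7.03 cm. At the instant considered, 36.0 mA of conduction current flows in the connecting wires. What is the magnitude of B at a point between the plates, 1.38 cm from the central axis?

Between the plates the displacement current equals the wire current: I_d = 36.0 mA = 0.0360 A.
An Ampèrian loop of radius r encloses a fraction (r/R)² of I_d. Then B·2πr = μ₀ I_d (r/R)², giving B = μ₀ I_d r/(2πR²) = 2.01×10^-8 T.

2.01×10^-8 T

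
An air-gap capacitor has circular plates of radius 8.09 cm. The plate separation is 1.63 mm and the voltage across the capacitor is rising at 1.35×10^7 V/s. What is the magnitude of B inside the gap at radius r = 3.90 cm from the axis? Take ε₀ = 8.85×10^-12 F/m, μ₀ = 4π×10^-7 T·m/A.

With E = V/d, dE/dt = 8.282×10^9 V/(m·s) and πR² = 0.02056 m², giving I_d = ε₀ πR² dE/dt = 1.507×10^-3 A.
∮B·dl = μ₀ I_d,enc with I_d,enc = I_d r²/R² = 3.502×10^-4 A; so B = μ₀ I_d,enc/(2πr) = 1.80×10^-9 T.

1.80×10^-9 T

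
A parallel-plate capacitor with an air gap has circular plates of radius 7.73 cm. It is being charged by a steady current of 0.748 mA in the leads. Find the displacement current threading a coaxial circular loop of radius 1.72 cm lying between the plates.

Between the plates the displacement current equals the wire current: I_d = 0.748 mA = 7.48×10^-4 A.
The field is uniform, so I_d,enc = I_d (r/R)² = (7.48×10^-4)(1.72/7.73)² = 3.70×10^-5 A.

3.70×10^-5 A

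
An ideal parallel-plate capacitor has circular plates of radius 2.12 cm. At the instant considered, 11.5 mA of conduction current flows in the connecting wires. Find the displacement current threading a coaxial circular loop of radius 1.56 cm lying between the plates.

6.23×10^-3 A

By continuity the displacement current in the gap matches the conduction current: I_d = 0.0115 A.
Through an area πr² the displacement current is I_d·(πr²/πR²) = I_d (r/R)² = 6.23×10^-3 A.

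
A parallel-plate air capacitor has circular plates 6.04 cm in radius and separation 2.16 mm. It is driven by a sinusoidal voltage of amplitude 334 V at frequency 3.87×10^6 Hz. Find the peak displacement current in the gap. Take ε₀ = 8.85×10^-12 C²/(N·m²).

C = ε₀A/d = (8.85×10^-12)(0.01146)/(2.16×10^-3) = 4.695×10^-11 F; ω = 2πf = 2.432×10^7 rad/s.
I_d = C dV/dt, so |I_d|_max = C V₀ ω = (4.695×10^-11)(334)(2.432×10^7) = 0.381 A.

0.381 A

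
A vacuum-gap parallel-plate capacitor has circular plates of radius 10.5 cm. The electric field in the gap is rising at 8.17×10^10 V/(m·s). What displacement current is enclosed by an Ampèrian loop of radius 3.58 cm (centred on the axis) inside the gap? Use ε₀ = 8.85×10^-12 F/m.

Through the whole plate area (πR² = 0.03464 m²), I_d = ε₀ πR² dE/dt = 0.02505 A.
The field is uniform, so I_d,enc = I_d (r/R)² = (0.02505)(3.58/10.5)² = 2.91×10^-3 A.

2.91×10^-3 A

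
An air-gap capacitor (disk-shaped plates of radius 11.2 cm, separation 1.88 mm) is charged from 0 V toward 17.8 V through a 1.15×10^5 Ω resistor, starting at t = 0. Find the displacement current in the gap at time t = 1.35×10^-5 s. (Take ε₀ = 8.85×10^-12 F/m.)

With C = ε₀A/d = (8.85×10^-12)(0.03941)/(1.88×10^-3) = 1.855×10^-10 F, the time constant is τ = RC = 2.133×10^-5 s, so t/τ = 0.6329 and e^(−t/τ) = 0.5310.
I_d = I_cond = (V₀/R) e^(−t/τ) = (1.548×10^-4)(0.5310) = 8.22×10^-5 A.

8.22×10^-5 A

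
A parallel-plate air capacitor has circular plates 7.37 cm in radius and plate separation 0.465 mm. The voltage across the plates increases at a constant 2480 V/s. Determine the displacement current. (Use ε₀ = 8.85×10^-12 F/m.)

8.05×10^-7 A

The displacement current equals the charging current C dV/dt. With C = ε₀A/d = (8.85×10^-12)(0.01706)/(4.65×10^-4) = 3.247×10^-10 F, I_d = (3.247×10^-10)(2480) = 8.05×10^-7 A.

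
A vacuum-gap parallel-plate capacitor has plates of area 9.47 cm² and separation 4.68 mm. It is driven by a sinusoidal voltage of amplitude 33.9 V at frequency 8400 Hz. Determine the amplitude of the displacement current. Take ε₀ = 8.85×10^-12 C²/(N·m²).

3.20×10^-6 A

C = ε₀A/d = (8.85×10^-12)(9.47×10^-4)/(4.68×10^-3) = 1.791×10^-12 F; ω = 2πf = 5.278×10^4 rad/s.
I_d = C dV/dt, so |I_d|_max = C V₀ ω = (1.791×10^-12)(33.9)(5.278×10^4) = 3.20×10^-6 A.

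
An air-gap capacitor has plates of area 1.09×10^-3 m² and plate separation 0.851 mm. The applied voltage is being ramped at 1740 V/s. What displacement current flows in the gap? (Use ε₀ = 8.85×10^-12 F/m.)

C = ε₀A/d = (8.85×10^-12)(1.09×10^-3)/(8.51×10^-4) = 1.134×10^-11 F.
I_d = C dV/dt = (1.134×10^-11)(1740) = 1.97×10^-8 A.

1.97×10^-8 A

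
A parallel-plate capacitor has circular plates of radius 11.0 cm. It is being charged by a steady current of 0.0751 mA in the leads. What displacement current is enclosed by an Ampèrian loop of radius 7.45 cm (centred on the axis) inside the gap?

By continuity the displacement current in the gap matches the conduction current: I_d = 7.51×10^-5 A.
The field is uniform, so I_d,enc = I_d (r/R)² = (7.51×10^-5)(7.45/11.0)² = 3.44×10^-5 A.

3.44×10^-5 A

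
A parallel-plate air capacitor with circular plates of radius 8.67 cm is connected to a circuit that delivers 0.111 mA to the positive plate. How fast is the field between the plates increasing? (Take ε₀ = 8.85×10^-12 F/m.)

By continuity, I_d in the gap equals the 0.111 mA flowing in the wire.
Since I_d = ε₀ A dE/dt, dE/dt = I_d/(ε₀A) = (1.11×10^-4)/((8.85×10^-12)(0.02362)) = 5.31×10^8 V/(m·s).

5.31×10^8 V/(m·s)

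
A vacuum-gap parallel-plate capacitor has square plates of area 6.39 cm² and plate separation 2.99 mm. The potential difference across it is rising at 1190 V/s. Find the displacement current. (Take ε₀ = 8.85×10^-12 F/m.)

E = V/d so dE/dt = (dV/dt)/d = 3.980×10^5 V/(m·s), and I_d = ε₀ A dE/dt = (8.85×10^-12)(6.39×10^-4)(3.980×10^5) = 2.25×10^-9 A.

2.25×10^-9 A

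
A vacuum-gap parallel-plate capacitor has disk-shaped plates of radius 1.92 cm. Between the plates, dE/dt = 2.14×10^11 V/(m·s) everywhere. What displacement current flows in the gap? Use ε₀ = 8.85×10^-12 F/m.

2.19×10^-3 A

With a uniform field, Φ_E = EA, so I_d = ε₀ A dE/dt = 2.19×10^-3 A.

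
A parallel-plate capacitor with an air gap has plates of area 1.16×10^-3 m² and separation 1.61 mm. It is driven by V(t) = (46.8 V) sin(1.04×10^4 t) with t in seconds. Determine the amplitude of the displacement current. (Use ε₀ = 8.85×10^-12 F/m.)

(dE/dt)_max = V₀ω/d = 3.023×10^8 V/(m·s); ω = 1.04×10^4 rad/s.
I_d,max = ε₀ A (dE/dt)_max = (8.85×10^-12)(1.16×10^-3)(3.023×10^8) = 3.10×10^-6 A.

3.10×10^-6 A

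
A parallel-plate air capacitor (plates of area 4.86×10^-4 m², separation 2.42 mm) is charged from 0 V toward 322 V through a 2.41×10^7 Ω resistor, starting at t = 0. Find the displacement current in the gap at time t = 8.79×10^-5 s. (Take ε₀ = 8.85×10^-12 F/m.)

1.72×10^-6 A

C = ε₀A/d = (8.85×10^-12)(4.86×10^-4)/(2.42×10^-3) = 1.777×10^-12 F, so τ = RC = 4.283×10^-5 s.
The conduction current is I(t) = (V₀/R) e^(−t/τ), and the displacement current between the plates equals it.
t/τ = 2.052; I_d = (322/2.41×10^7) · e^(−2.052) = (1.336×10^-5)(0.1285) = 1.72×10^-6 A.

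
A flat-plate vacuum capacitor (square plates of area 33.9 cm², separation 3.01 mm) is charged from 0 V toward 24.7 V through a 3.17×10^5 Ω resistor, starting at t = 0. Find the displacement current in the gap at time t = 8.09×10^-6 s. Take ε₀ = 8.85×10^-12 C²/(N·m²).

C = ε₀A/d = (8.85×10^-12)(3.39×10^-3)/(3.01×10^-3) = 9.967×10^-12 F, so τ = RC = 3.160×10^-6 s.
The conduction current is I(t) = (V₀/R) e^(−t/τ), and the displacement current between the plates equals it.
t/τ = 2.560; I_d = (24.7/3.17×10^5) · e^(−2.560) = (7.792×10^-5)(0.07730) = 6.02×10^-6 A.

6.02×10^-6 A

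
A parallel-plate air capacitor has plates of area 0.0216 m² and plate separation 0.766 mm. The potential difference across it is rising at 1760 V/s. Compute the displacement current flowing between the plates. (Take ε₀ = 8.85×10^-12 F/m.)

The field between the plates is E = V/d, so dE/dt = (1760)/(7.66×10^-4 m) = 2.298×10^6 V/(m·s).
I_d = ε₀ A (dE/dt) = (8.85×10^-12)(0.0216)(2.298×10^6) = 4.39×10^-7 A.

4.39×10^-7 A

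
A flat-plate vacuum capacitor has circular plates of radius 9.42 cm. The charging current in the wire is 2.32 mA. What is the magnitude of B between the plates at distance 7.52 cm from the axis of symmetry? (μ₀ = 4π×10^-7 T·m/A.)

3.93×10^-9 T

Between the plates the displacement current equals the wire current: I_d = 2.32 mA = 2.32×10^-3 A.
An Ampèrian loop of radius r encloses a fraction (r/R)² of I_d. Then B·2πr = μ₀ I_d (r/R)², giving B = μ₀ I_d r/(2πR²) = 3.93×10^-9 T.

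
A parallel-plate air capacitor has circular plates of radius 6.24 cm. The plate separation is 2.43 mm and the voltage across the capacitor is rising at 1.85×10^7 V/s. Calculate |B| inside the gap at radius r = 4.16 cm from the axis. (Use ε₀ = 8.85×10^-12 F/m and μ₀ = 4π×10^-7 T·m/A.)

1.76×10^-9 T

With E = V/d, dE/dt = 7.613×10^9 V/(m·s) and πR² = 0.01223 m², giving I_d = ε₀ πR² dE/dt = 8.240×10^-4 A.
∮B·dl = μ₀ I_d,enc with I_d,enc = I_d r²/R² = 3.662×10^-4 A; so B = μ₀ I_d,enc/(2πr) = 1.76×10^-9 T.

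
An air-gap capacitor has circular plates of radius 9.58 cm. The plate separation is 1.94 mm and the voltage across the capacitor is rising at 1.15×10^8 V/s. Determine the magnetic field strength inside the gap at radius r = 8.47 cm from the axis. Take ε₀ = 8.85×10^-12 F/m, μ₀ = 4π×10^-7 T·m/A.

2.79×10^-8 T

With E = V/d, dE/dt = 5.928×10^10 V/(m·s) and πR² = 0.02883 m², giving I_d = ε₀ πR² dE/dt = 0.01513 A.
An Ampèrian loop of radius r encloses a fraction (r/R)² of I_d. Then B·2πr = μ₀ I_d (r/R)², giving B = μ₀ I_d r/(2πR²) = 2.79×10^-8 T.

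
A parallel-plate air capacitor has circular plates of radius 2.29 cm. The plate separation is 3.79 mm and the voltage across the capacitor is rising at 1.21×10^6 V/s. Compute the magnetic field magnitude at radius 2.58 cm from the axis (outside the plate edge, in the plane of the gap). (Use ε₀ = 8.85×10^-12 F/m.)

3.61×10^-11 T

dE/dt = (dV/dt)/d = 3.193×10^8 V/(m·s); I_d = ε₀(πR²)(dE/dt) = (8.85×10^-12)(1.647×10^-3)(3.193×10^8) = 4.654×10^-6 A.
With r > R the enclosed displacement current is the full I_d; B = μ₀ I_d / (2πr) = 3.61×10^-11 T.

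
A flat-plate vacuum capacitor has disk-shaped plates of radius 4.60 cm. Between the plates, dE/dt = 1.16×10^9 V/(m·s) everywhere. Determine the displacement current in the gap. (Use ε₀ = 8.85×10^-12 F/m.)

6.82×10^-5 A

I_d = ε₀ A (dE/dt) = (8.85×10^-12)(6.648×10^-3 m²)(1.16×10^9) = 6.82×10^-5 A.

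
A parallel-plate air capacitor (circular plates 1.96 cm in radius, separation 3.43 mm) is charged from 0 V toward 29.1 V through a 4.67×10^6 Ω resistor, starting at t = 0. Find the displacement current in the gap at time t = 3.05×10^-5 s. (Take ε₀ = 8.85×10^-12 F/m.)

C = ε₀A/d = (8.85×10^-12)(1.207×10^-3)/(3.43×10^-3) = 3.114×10^-12 F, so τ = RC = 1.454×10^-5 s.
The conduction current is I(t) = (V₀/R) e^(−t/τ), and the displacement current between the plates equals it.
t/τ = 2.098; I_d = (29.1/4.67×10^6) · e^(−2.098) = (6.231×10^-6)(0.1227) = 7.65×10^-7 A.

7.65×10^-7 A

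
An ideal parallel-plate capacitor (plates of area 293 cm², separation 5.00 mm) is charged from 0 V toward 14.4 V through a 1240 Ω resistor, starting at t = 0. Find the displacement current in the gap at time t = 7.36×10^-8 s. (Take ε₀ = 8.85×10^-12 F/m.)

C = ε₀A/d = (8.85×10^-12)(0.0293)/(5.00×10^-3) = 5.186×10^-11 F, so τ = RC = 6.431×10^-8 s.
The conduction current is I(t) = (V₀/R) e^(−t/τ), and the displacement current between the plates equals it.
t/τ = 1.144; I_d = (14.4/1240) · e^(−1.144) = (0.01161)(0.3185) = 3.70×10^-3 A.

3.70×10^-3 A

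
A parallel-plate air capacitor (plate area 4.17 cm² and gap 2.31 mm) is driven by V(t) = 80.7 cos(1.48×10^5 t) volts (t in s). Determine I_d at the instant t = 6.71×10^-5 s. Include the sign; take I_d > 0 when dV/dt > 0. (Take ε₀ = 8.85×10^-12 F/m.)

9.25×10^-6 A

dV/dt = (80.7)(1.48×10^5)·−sin(9.9308) = 5.789×10^6 V/s.
I_d = C dV/dt with C = ε₀A/d = (8.85×10^-12)(4.17×10^-4)/(2.31×10^-3) = 1.598×10^-12 F, so I_d = (1.598×10^-12)(5.789×10^6) = 9.25×10^-6 A.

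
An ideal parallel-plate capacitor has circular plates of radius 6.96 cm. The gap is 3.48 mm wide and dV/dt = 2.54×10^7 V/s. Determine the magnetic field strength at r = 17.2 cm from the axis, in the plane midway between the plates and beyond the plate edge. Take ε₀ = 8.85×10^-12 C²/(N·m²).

1.14×10^-9 T

I_d = C dV/dt with C = ε₀πR²/d = 3.871×10^-11 F, so I_d = (3.871×10^-11)(2.54×10^7) = 9.832×10^-4 A.
With r > R the enclosed displacement current is the full I_d; B = μ₀ I_d / (2πr) = 1.14×10^-9 T.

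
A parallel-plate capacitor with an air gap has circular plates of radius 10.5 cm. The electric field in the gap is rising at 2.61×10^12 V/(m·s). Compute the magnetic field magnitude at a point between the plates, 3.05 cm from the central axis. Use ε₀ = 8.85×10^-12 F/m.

4.43×10^-7 T

Through the whole plate area (πR² = 0.03464 m²), I_d = ε₀ πR² dE/dt = 0.8001 A.
An Ampèrian loop of radius r encloses a fraction (r/R)² of I_d. Then B·2πr = μ₀ I_d (r/R)², giving B = μ₀ I_d r/(2πR²) = 4.43×10^-7 T.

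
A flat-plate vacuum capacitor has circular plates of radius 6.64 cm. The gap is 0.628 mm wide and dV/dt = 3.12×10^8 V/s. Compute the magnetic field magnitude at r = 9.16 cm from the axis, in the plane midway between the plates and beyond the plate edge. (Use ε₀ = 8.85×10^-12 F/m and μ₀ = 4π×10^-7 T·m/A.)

I_d = C dV/dt with C = ε₀πR²/d = 1.952×10^-10 F, so I_d = (1.952×10^-10)(3.12×10^8) = 0.06090 A.
For r ≥ R the full I_d is enclosed: B = μ₀ I_d/(2πr) = (4π×10^-7)(0.06090)/(2π·0.0916) = 1.33×10^-7 T.

1.33×10^-7 T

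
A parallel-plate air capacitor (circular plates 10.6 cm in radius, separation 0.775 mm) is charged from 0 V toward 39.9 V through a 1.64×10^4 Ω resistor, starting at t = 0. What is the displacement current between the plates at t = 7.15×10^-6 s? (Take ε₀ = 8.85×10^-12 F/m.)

8.25×10^-4 A

C = ε₀A/d = (8.85×10^-12)(0.03530)/(7.75×10^-4) = 4.031×10^-10 F and τ = RC = 6.611×10^-6 s. I_d in the gap equals the RC charging current.
I_d(t) = (V₀/R) e^(−t/τ) = 2.433×10^-3 · e^(−1.082) = 8.25×10^-4 A.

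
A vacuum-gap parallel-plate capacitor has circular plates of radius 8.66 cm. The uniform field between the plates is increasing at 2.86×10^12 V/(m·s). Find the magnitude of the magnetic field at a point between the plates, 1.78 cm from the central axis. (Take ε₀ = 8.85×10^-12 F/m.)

I_d = ε₀ dΦ_E/dt = ε₀ πR² (dE/dt) = (8.85×10^-12)(0.02356)(2.86×10^12) = 0.5963 A through the full plate area.
∮B·dl = μ₀ I_d,enc with I_d,enc = I_d r²/R² = 0.02519 A; so B = μ₀ I_d,enc/(2πr) = 2.83×10^-7 T.

2.83×10^-7 T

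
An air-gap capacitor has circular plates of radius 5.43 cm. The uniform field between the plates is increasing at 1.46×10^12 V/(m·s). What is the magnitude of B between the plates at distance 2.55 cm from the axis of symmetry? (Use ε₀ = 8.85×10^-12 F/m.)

2.07×10^-7 T

Through the whole plate area (πR² = 9.263×10^-3 m²), I_d = ε₀ πR² dE/dt = 0.1197 A.
For r < R the Ampère–Maxwell law gives B(2πr) = μ₀ I_d (r²/R²), so B = μ₀ I_d r/(2πR²) = (4π×10^-7)(0.1197)(0.0255)/(2π·0.0543²) = 2.07×10^-7 T.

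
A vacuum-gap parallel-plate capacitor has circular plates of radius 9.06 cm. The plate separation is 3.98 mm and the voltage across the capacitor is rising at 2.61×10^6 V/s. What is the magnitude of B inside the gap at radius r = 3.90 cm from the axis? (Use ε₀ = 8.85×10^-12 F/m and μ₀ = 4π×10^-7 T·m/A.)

I_d = C dV/dt with C = ε₀πR²/d = 5.735×10^-11 F, so I_d = (5.735×10^-11)(2.61×10^6) = 1.497×10^-4 A.
∮B·dl = μ₀ I_d,enc with I_d,enc = I_d r²/R² = 2.774×10^-5 A; so B = μ₀ I_d,enc/(2πr) = 1.42×10^-10 T.

1.42×10^-10 T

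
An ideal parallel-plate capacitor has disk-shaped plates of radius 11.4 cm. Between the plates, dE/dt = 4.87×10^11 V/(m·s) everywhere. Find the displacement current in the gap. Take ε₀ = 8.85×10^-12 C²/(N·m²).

0.176 A

The displacement current is ε₀ times dΦ_E/dt = ε₀ A dE/dt = (8.85×10^-12)(0.04083)(4.87×10^11) = 0.176 A.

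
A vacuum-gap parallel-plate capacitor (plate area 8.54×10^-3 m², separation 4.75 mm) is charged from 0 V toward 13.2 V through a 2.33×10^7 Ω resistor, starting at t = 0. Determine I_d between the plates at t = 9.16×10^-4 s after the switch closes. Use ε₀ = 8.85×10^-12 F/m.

With C = ε₀A/d = (8.85×10^-12)(8.54×10^-3)/(4.75×10^-3) = 1.591×10^-11 F, the time constant is τ = RC = 3.707×10^-4 s, so t/τ = 2.471 and e^(−t/τ) = 0.08450.
I_d = I_cond = (V₀/R) e^(−t/τ) = (5.665×10^-7)(0.08450) = 4.79×10^-8 A.

4.79×10^-8 A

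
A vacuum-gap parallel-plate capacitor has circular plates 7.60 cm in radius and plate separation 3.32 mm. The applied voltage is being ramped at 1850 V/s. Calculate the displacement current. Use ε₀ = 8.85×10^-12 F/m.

8.95×10^-8 A

The displacement current equals the charging current C dV/dt. With C = ε₀A/d = (8.85×10^-12)(0.01815)/(3.32×10^-3) = 4.838×10^-11 F, I_d = (4.838×10^-11)(1850) = 8.95×10^-8 A.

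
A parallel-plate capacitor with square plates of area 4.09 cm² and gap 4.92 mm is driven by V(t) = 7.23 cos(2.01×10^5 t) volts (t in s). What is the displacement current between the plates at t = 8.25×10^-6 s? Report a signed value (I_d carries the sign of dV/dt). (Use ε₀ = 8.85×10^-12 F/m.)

C = ε₀A/d = (8.85×10^-12)(4.09×10^-4)/(4.92×10^-3) = 7.357×10^-13 F. dV/dt = V₀ω·−sin(ωt); at ωt = 1.65825 rad this factor is -0.9962.
I_d = C dV/dt = (7.357×10^-13)(7.23)(2.01×10^5)(-0.9962) = -1.07×10^-6 A.

-1.07×10^-6 A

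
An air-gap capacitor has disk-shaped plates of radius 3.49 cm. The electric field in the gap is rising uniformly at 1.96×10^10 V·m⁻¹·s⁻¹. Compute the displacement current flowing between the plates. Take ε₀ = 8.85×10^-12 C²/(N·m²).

6.64×10^-4 A

With a uniform field, Φ_E = EA, so I_d = ε₀ A dE/dt = 6.64×10^-4 A.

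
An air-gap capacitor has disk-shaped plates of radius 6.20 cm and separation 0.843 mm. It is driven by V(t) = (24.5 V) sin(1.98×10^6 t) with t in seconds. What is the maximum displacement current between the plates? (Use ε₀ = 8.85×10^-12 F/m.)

6.15×10^-3 A

C = ε₀A/d = (8.85×10^-12)(0.01208)/(8.43×10^-4) = 1.268×10^-10 F; ω = 1.98×10^6 rad/s.
I_d = C dV/dt, so |I_d|_max = C V₀ ω = (1.268×10^-10)(24.5)(1.98×10^6) = 6.15×10^-3 A.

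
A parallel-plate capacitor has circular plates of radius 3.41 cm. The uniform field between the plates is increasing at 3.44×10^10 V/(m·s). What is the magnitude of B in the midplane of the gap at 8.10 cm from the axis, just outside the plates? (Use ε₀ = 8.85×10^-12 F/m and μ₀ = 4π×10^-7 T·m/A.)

2.75×10^-9 T

Total displacement current: I_d = ε₀(πR²)(dE/dt) = (8.85×10^-12)(3.653×10^-3)(3.44×10^10) = 1.112×10^-3 A.
Outside the plates the loop encloses all of I_d, so B·2πr = μ₀ I_d and B = 2.75×10^-9 T.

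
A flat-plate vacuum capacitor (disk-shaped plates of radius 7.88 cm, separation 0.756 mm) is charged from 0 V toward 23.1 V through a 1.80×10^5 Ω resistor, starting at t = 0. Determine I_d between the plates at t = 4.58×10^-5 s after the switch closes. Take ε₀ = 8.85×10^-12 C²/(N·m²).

4.21×10^-5 A

With C = ε₀A/d = (8.85×10^-12)(0.01951)/(7.56×10^-4) = 2.284×10^-10 F, the time constant is τ = RC = 4.111×10^-5 s, so t/τ = 1.114 and e^(−t/τ) = 0.3282.
I_d = I_cond = (V₀/R) e^(−t/τ) = (1.283×10^-4)(0.3282) = 4.21×10^-5 A.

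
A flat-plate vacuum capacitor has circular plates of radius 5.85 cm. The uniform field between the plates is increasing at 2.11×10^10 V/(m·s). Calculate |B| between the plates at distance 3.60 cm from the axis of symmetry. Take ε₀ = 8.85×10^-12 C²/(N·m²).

4.22×10^-9 T

Total displacement current: I_d = ε₀(πR²)(dE/dt) = (8.85×10^-12)(0.01075)(2.11×10^10) = 2.007×10^-3 A.
For r < R the Ampère–Maxwell law gives B(2πr) = μ₀ I_d (r²/R²), so B = μ₀ I_d r/(2πR²) = (4π×10^-7)(2.007×10^-3)(0.0360)/(2π·0.0585²) = 4.22×10^-9 T.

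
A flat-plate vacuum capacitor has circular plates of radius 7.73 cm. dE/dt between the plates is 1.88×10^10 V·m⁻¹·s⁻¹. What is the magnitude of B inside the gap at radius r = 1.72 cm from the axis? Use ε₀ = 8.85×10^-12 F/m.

1.80×10^-9 T

I_d = ε₀ dΦ_E/dt = ε₀ πR² (dE/dt) = (8.85×10^-12)(0.01877)(1.88×10^10) = 3.123×10^-3 A through the full plate area.
An Ampèrian loop of radius r encloses a fraction (r/R)² of I_d. Then B·2πr = μ₀ I_d (r/R)², giving B = μ₀ I_d r/(2πR²) = 1.80×10^-9 T.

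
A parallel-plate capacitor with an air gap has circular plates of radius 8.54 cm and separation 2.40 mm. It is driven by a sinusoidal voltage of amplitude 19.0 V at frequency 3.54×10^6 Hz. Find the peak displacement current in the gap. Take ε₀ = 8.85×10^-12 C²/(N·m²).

0.0357 A

(dE/dt)_max = V₀ω/d = 1.761×10^11 V/(m·s); ω = 2πf = 2.224×10^7 rad/s.
I_d,max = ε₀ A (dE/dt)_max = (8.85×10^-12)(0.02291)(1.761×10^11) = 0.0357 A.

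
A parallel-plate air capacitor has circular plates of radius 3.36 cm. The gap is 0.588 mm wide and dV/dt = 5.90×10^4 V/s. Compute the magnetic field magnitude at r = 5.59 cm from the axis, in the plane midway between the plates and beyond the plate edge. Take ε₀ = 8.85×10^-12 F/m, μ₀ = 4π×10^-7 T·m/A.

1.13×10^-11 T

I_d = C dV/dt with C = ε₀πR²/d = 5.339×10^-11 F, so I_d = (5.339×10^-11)(5.90×10^4) = 3.150×10^-6 A.
For r ≥ R the full I_d is enclosed: B = μ₀ I_d/(2πr) = (4π×10^-7)(3.150×10^-6)/(2π·0.0559) = 1.13×10^-11 T.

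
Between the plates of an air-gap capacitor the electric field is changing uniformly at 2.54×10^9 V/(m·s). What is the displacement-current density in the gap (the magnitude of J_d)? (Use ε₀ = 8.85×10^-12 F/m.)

0.0225 A/m²

J_d = ε₀ ∂E/∂t, so J_d = 0.0225 A/m².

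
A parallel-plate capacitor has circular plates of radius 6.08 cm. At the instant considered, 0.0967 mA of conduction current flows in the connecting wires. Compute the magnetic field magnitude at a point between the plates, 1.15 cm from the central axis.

No conduction current crosses the gap, so I_d there equals the 9.67×10^-5 A in the leads.
An Ampèrian loop of radius r encloses a fraction (r/R)² of I_d. Then B·2πr = μ₀ I_d (r/R)², giving B = μ₀ I_d r/(2πR²) = 6.02×10^-11 T.

6.02×10^-11 T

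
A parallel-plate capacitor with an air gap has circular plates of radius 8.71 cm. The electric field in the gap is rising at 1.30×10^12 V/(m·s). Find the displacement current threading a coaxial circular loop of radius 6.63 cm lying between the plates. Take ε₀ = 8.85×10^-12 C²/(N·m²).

0.159 A

I_d = ε₀ dΦ_E/dt = ε₀ πR² (dE/dt) = (8.85×10^-12)(0.02383)(1.30×10^12) = 0.2742 A through the full plate area.
Through an area πr² the displacement current is I_d·(πr²/πR²) = I_d (r/R)² = 0.159 A.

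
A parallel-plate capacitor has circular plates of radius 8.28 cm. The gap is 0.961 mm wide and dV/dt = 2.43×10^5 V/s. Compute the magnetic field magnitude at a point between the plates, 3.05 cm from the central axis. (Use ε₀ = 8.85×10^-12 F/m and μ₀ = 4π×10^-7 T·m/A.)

I_d = C dV/dt with C = ε₀πR²/d = 1.984×10^-10 F, so I_d = (1.984×10^-10)(2.43×10^5) = 4.821×10^-5 A.
For r < R the Ampère–Maxwell law gives B(2πr) = μ₀ I_d (r²/R²), so B = μ₀ I_d r/(2πR²) = (4π×10^-7)(4.821×10^-5)(0.0305)/(2π·0.0828²) = 4.29×10^-11 T.

4.29×10^-11 T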